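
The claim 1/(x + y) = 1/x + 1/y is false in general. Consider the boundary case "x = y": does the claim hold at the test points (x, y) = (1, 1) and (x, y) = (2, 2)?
At (1, 1): LHS = 1/2 ≠ RHS = 2
At (2, 2): LHS = 1/4 ≠ RHS = 1

Answer: No, fails at both test points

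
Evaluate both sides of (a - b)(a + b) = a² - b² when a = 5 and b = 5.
LHS = (5 - 5)(5 + 5) = 0
RHS = 5² - 5² = 0

LHS = RHS: the two sides agree.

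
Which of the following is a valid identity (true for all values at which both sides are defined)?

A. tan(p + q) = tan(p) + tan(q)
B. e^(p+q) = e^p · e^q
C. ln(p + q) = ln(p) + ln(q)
A: fails at (4, 5) — LHS = tan(9) ≈ -0.4523, RHS = tan(5) + tan(4) ≈ -2.223.
B: holds — e.g. at (3, 4), both sides equal e^7 ≈ 1097.
C: fails at (5, 5) — LHS = ln(10) ≈ 2.303, RHS = 2·ln(5) ≈ 3.219.

Answer: B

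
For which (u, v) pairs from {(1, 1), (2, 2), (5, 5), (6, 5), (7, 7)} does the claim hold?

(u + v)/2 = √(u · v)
Testing each pair:
(1, 1): LHS = 1, RHS = 1 → holds
(2, 2): LHS = 2, RHS = 2 → holds
(5, 5): LHS = 5, RHS = 5 → holds
(6, 5): LHS = 11/2, RHS = √(30) ≈ 5.477 → fails
(7, 7): LHS = 7, RHS = 7 → holds

4 of 5 pairs satisfy the claim.

Answer: (1, 1), (2, 2), (5, 5), (7, 7)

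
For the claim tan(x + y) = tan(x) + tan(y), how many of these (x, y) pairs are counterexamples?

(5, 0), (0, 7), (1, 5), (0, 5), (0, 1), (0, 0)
Testing each pair:
(5, 0): LHS = tan(5) ≈ -3.381, RHS = tan(5) ≈ -3.381 → satisfies claim
(0, 7): LHS = tan(7) ≈ 0.8714, RHS = tan(7) ≈ 0.8714 → satisfies claim
(1, 5): LHS = tan(6) ≈ -0.291, RHS = tan(5) + tan(1) ≈ -1.823 → counterexample
(0, 5): LHS = tan(5) ≈ -3.381, RHS = tan(5) ≈ -3.381 → satisfies claim
(0, 1): LHS = tan(1) ≈ 1.557, RHS = tan(1) ≈ 1.557 → satisfies claim
(0, 0): LHS = 0, RHS = 0 → satisfies claim

That makes 1 counterexample.

Answer: 1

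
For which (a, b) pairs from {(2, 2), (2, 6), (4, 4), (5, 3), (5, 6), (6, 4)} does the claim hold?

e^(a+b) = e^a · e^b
All pairs

Testing each pair:
(2, 2): LHS = e^4 ≈ 54.6, RHS = e^4 ≈ 54.6 → holds
(2, 6): LHS = e^8 ≈ 2981, RHS = e^8 ≈ 2981 → holds
(4, 4): LHS = e^8 ≈ 2981, RHS = e^8 ≈ 2981 → holds
(5, 3): LHS = e^8 ≈ 2981, RHS = e^8 ≈ 2981 → holds
(5, 6): LHS = e^11 ≈ 59874.1, RHS = e^11 ≈ 59874.1 → holds
(6, 4): LHS = e^10 ≈ 22026.5, RHS = e^10 ≈ 22026.5 → holds

Every pair satisfies the claim.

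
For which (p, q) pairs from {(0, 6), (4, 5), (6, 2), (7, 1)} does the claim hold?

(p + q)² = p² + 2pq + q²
Testing each pair:
(0, 6): LHS = 36, RHS = 36 → holds
(4, 5): LHS = 81, RHS = 81 → holds
(6, 2): LHS = 64, RHS = 64 → holds
(7, 1): LHS = 64, RHS = 64 → holds

Every pair satisfies the claim.

Answer: All pairs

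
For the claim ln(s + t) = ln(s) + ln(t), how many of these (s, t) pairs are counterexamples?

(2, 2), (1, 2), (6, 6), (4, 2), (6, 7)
Testing each pair:
(2, 2): LHS = ln(4) ≈ 1.386, RHS = 2·ln(2) ≈ 1.386 → satisfies claim
(1, 2): LHS = ln(3) ≈ 1.099, RHS = ln(2) ≈ 0.6931 → counterexample
(6, 6): LHS = ln(12) ≈ 2.485, RHS = 2·ln(6) ≈ 3.584 → counterexample
(4, 2): LHS = ln(6) ≈ 1.792, RHS = ln(2) + ln(4) ≈ 2.079 → counterexample
(6, 7): LHS = ln(13) ≈ 2.565, RHS = ln(6) + ln(7) ≈ 3.738 → counterexample

That makes 4 counterexamples.

Answer: 4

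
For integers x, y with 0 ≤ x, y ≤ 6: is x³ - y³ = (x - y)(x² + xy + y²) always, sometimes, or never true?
Always true

The identity holds for every pair in the range. For instance at (x, y) = (6, 3): both sides equal 189.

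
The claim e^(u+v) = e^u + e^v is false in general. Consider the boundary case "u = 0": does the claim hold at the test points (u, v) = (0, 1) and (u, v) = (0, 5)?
At (0, 1): LHS = e ≈ 2.718 ≠ RHS = 1 + e ≈ 3.718
At (0, 5): LHS = e^5 ≈ 148.4 ≠ RHS = 1 + e^5 ≈ 149.4

Answer: No, fails at both test points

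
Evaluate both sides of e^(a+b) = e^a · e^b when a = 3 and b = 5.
LHS = e^(3+5) = e^8 ≈ 2981
RHS = e^3 · e^5 = e^8 ≈ 2981

LHS = RHS: the two sides agree.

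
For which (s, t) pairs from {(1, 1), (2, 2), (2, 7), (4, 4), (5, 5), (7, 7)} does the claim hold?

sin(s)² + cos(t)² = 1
Testing each pair:
(1, 1): LHS = cos(1)² + sin(1)² = 1, RHS = 1 → holds
(2, 2): LHS = cos(2)² + sin(2)² = 1, RHS = 1 → holds
(2, 7): LHS = cos(7)² + sin(2)² ≈ 1.395, RHS = 1 → fails
(4, 4): LHS = cos(4)² + sin(4)² = 1, RHS = 1 → holds
(5, 5): LHS = cos(5)² + sin(5)² = 1, RHS = 1 → holds
(7, 7): LHS = sin(7)² + cos(7)² = 1, RHS = 1 → holds

5 of 6 pairs satisfy the claim.

Answer: (1, 1), (2, 2), (4, 4), (5, 5), (7, 7)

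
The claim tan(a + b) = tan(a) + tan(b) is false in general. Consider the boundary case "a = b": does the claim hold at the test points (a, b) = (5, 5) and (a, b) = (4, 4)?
At (5, 5): LHS = tan(10) ≈ 0.6484 ≠ RHS = 2·tan(5) ≈ -6.761
At (4, 4): LHS = tan(8) ≈ -6.8 ≠ RHS = 2·tan(4) ≈ 2.316

Answer: No, fails at both test points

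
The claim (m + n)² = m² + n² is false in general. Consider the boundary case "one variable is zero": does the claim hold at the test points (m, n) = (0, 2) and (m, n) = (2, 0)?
At (0, 2): LHS = 4, RHS = 4 → equal
At (2, 0): LHS = 4, RHS = 4 → equal

So the claim does hold at both of these boundary points, even though it is not an identity.

Answer: Yes, holds at both test points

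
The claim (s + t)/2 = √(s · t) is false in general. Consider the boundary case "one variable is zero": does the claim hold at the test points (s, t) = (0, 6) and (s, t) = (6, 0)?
At (0, 6): LHS = 3 ≠ RHS = 0
At (6, 0): LHS = 3 ≠ RHS = 0

Answer: No, fails at both test points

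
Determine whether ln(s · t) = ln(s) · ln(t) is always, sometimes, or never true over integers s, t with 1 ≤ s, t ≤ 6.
Sometimes true

It holds at (s, t) = (1, 1) (both sides equal 0), but fails at (s, t) = (6, 1) (LHS = ln(6) ≈ 1.792, RHS = 0).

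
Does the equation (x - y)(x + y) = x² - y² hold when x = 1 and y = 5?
Substituting x = 1, y = 5:

LHS = (1 - 5)(1 + 5) = -24
RHS = 1² - 5² = -24

LHS = RHS, so the equation holds at this point.

Answer: Holds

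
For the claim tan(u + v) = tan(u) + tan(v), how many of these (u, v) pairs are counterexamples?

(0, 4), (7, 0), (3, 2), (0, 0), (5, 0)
1

Testing each pair:
(0, 4): LHS = tan(4) ≈ 1.158, RHS = tan(4) ≈ 1.158 → satisfies claim
(7, 0): LHS = tan(7) ≈ 0.8714, RHS = tan(7) ≈ 0.8714 → satisfies claim
(3, 2): LHS = tan(5) ≈ -3.381, RHS = tan(2) + tan(3) ≈ -2.328 → counterexample
(0, 0): LHS = 0, RHS = 0 → satisfies claim
(5, 0): LHS = tan(5) ≈ -3.381, RHS = tan(5) ≈ -3.381 → satisfies claim

That makes 1 counterexample.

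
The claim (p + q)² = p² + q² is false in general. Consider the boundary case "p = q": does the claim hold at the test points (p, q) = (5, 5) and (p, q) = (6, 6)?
No, fails at both test points

At (5, 5): LHS = 100 ≠ RHS = 50
At (6, 6): LHS = 144 ≠ RHS = 72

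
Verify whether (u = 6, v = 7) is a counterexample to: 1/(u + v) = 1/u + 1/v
Yes

Substituting u = 6, v = 7:
LHS = 1/(6 + 7) = 1/13
RHS = 1/6 + 1/7 = 13/42

Since LHS ≠ RHS, this pair disproves the claim.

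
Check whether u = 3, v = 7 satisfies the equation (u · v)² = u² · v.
Fails

Substituting u = 3, v = 7:

LHS = (3 · 7)² = 441
RHS = 3² · 7 = 63

LHS ≠ RHS, so the equation does not hold at this point.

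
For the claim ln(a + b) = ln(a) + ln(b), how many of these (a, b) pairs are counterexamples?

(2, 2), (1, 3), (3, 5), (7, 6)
3

Testing each pair:
(2, 2): LHS = ln(4) ≈ 1.386, RHS = 2·ln(2) ≈ 1.386 → satisfies claim
(1, 3): LHS = ln(4) ≈ 1.386, RHS = ln(3) ≈ 1.099 → counterexample
(3, 5): LHS = ln(8) ≈ 2.079, RHS = ln(3) + ln(5) ≈ 2.708 → counterexample
(7, 6): LHS = ln(13) ≈ 2.565, RHS = ln(6) + ln(7) ≈ 3.738 → counterexample

That makes 3 counterexamples.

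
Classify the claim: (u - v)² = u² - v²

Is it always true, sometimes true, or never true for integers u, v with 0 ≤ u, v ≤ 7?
It holds at (u, v) = (3, 3) (both sides equal 0), but fails at (u, v) = (4, 6) (LHS = 4, RHS = -20).

Answer: Sometimes true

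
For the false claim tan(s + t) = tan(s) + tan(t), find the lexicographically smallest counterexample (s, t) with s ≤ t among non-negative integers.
At (0, 4): both sides equal tan(4) ≈ 1.158, so it holds there.
At (0, 6): both sides equal tan(6) ≈ -0.291, so it holds there.

Substituting (1, 1) into the claim:
LHS = tan(1 + 1) = tan(2) ≈ -2.185
RHS = tan(1) + tan(1) = 2·tan(1) ≈ 3.115

Since LHS ≠ RHS, this pair disproves the claim, and no lexicographically smaller pair (s ≤ t, non-negative integers) does.

For instance (1, 5) is also a counterexample (LHS = tan(6) ≈ -0.291, RHS = tan(5) + tan(1) ≈ -1.823), but it's lexicographically larger.

Answer: (s, t) = (1, 1)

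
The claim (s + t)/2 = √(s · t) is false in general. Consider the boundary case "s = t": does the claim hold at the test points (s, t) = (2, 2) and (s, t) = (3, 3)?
At (2, 2): LHS = 2, RHS = 2 → equal
At (3, 3): LHS = 3, RHS = 3 → equal

So the claim does hold at both of these boundary points, even though it is not an identity.

Answer: Yes, holds at both test points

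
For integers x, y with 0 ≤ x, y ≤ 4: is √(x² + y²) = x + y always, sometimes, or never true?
Sometimes true

It holds at (x, y) = (0, 0) (both sides equal 0), but fails at (x, y) = (3, 3) (LHS = 3·√(2) ≈ 4.243, RHS = 6).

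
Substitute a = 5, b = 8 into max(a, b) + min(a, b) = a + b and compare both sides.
LHS = max(5, 8) + min(5, 8) = 13
RHS = 5 + 8 = 13

LHS = RHS: the two sides agree.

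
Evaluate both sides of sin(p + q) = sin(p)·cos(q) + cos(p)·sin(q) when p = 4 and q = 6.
LHS = sin(4 + 6) = sin(10) ≈ -0.544
RHS = sin(4)·cos(6) + cos(4)·sin(6) = sin(4)·cos(6) + sin(6)·cos(4) ≈ -0.544

LHS = RHS: the two sides agree.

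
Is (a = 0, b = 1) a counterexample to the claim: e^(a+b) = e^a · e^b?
No

Substituting a = 0, b = 1:
LHS = e^(0+1) = e ≈ 2.718
RHS = e^0 · e^1 = e ≈ 2.718

The sides agree, so this pair does not disprove the claim.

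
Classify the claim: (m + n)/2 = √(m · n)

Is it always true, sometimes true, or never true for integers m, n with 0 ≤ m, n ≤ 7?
It holds at (m, n) = (1, 1) (both sides equal 1), but fails at (m, n) = (6, 3) (LHS = 9/2, RHS = 3·√(2) ≈ 4.243).

Answer: Sometimes true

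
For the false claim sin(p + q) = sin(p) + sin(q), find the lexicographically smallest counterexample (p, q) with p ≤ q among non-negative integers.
(p, q) = (1, 1)

At (0, 2): both sides equal sin(2) ≈ 0.9093, so it holds there.
At (0, 3): both sides equal sin(3) ≈ 0.1411, so it holds there.

Substituting (1, 1) into the claim:
LHS = sin(1 + 1) = sin(2) ≈ 0.9093
RHS = sin(1) + sin(1) = 2·sin(1) ≈ 1.683

Since LHS ≠ RHS, this pair disproves the claim, and no lexicographically smaller pair (p ≤ q, non-negative integers) does.

For instance (1, 3) is also a counterexample (LHS = sin(4) ≈ -0.7568, RHS = sin(3) + sin(1) ≈ 0.9826), but it's lexicographically larger.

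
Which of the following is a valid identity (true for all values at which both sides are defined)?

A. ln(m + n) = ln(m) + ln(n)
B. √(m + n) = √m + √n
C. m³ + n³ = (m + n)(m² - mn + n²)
C

A: fails at (3, 4) — LHS = ln(7) ≈ 1.946, RHS = ln(3) + ln(4) ≈ 2.485.
B: fails at (2, 3) — LHS = √(5) ≈ 2.236, RHS = √(2) + √(3) ≈ 3.146.
C: holds — e.g. at (1, 3), both sides equal 28.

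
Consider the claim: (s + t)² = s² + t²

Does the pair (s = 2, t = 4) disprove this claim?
Substituting s = 2, t = 4:
LHS = (2 + 4)² = 36
RHS = 2² + 4² = 20

Since LHS ≠ RHS, this pair disproves the claim.

Answer: Yes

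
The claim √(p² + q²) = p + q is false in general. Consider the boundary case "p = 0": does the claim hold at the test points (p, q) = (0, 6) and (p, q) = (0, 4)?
At (0, 6): LHS = 6, RHS = 6 → equal
At (0, 4): LHS = 4, RHS = 4 → equal

So the claim does hold at both of these boundary points, even though it is not an identity.

Answer: Yes, holds at both test points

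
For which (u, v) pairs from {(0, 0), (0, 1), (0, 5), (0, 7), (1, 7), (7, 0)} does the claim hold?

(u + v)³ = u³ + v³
(0, 0), (0, 1), (0, 5), (0, 7), (7, 0)

Testing each pair:
(0, 0): LHS = 0, RHS = 0 → holds
(0, 1): LHS = 1, RHS = 1 → holds
(0, 5): LHS = 125, RHS = 125 → holds
(0, 7): LHS = 343, RHS = 343 → holds
(1, 7): LHS = 512, RHS = 344 → fails
(7, 0): LHS = 343, RHS = 343 → holds

5 of 6 pairs satisfy the claim.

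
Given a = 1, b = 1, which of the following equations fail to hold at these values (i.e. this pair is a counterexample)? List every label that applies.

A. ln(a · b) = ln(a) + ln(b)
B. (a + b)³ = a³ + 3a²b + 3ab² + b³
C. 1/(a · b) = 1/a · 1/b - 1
C

Evaluating each claim at the given values:
A. LHS = 0, RHS = 0 → holds here (LHS = RHS)
B. LHS = 8, RHS = 8 → holds here (LHS = RHS)
C. LHS = 1, RHS = 0 → fails here (LHS ≠ RHS)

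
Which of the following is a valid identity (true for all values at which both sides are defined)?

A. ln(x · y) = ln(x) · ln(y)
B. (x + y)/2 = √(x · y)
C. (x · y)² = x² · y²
A: fails at (3, 4) — LHS = ln(12) ≈ 2.485, RHS = ln(3)·ln(4) ≈ 1.523.
B: fails at (1, 3) — LHS = 2, RHS = √(3) ≈ 1.732.
C: holds — e.g. at (3, 7), both sides equal 441.

Answer: C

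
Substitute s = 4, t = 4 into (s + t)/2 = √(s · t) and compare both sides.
LHS = (4 + 4)/2 = 4
RHS = √(4 · 4) = 4

LHS = RHS: the two sides agree.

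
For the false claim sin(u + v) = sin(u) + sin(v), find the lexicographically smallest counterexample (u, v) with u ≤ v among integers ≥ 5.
Substituting (5, 5) into the claim:
LHS = sin(5 + 5) = sin(10) ≈ -0.544
RHS = sin(5) + sin(5) = 2·sin(5) ≈ -1.918

Since LHS ≠ RHS, this pair disproves the claim, and no lexicographically smaller pair (u ≤ v, integers ≥ 5) does.

For instance (5, 8) is also a counterexample (LHS = sin(13) ≈ 0.4202, RHS = sin(5) + sin(8) ≈ 0.03043), but it's lexicographically larger.

Answer: (u, v) = (5, 5)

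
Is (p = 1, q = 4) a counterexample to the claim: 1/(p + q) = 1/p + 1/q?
Substituting p = 1, q = 4:
LHS = 1/(1 + 4) = 1/5
RHS = 1/1 + 1/4 = 5/4

Since LHS ≠ RHS, this pair disproves the claim.

Answer: Yes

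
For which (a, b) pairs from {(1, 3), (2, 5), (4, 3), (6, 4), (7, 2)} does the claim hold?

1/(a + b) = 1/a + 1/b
Testing each pair:
(1, 3): LHS = 1/4, RHS = 4/3 → fails
(2, 5): LHS = 1/7, RHS = 7/10 → fails
(4, 3): LHS = 1/7, RHS = 7/12 → fails
(6, 4): LHS = 1/10, RHS = 5/12 → fails
(7, 2): LHS = 1/9, RHS = 9/14 → fails

No pair satisfies the claim.

Answer: None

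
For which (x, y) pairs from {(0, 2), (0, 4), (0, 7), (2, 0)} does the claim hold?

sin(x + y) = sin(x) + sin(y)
All pairs

Testing each pair:
(0, 2): LHS = sin(2) ≈ 0.9093, RHS = sin(2) ≈ 0.9093 → holds
(0, 4): LHS = sin(4) ≈ -0.7568, RHS = sin(4) ≈ -0.7568 → holds
(0, 7): LHS = sin(7) ≈ 0.657, RHS = sin(7) ≈ 0.657 → holds
(2, 0): LHS = sin(2) ≈ 0.9093, RHS = sin(2) ≈ 0.9093 → holds

Every pair satisfies the claim.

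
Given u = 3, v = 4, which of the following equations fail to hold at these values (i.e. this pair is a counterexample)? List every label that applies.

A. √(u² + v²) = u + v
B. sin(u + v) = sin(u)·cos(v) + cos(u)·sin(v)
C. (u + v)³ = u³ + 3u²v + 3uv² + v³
A

Evaluating each claim at the given values:
A. LHS = 5, RHS = 7 → fails here (LHS ≠ RHS)
B. LHS = sin(7) ≈ 0.657, RHS = sin(3)·cos(4) + sin(4)·cos(3) ≈ 0.657 → holds here (LHS = RHS)
C. LHS = 343, RHS = 343 → holds here (LHS = RHS)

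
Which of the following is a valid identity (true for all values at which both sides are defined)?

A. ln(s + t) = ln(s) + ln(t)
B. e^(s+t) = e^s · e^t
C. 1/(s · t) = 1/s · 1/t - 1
A: fails at (4, 4) — LHS = ln(8) ≈ 2.079, RHS = 2·ln(4) ≈ 2.773.
B: holds — e.g. at (1, 2), both sides equal e^3 ≈ 20.09.
C: fails at (2, 7) — LHS = 1/14, RHS = -13/14.

Answer: B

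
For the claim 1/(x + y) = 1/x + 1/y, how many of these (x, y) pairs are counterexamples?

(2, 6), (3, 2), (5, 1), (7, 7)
4

Testing each pair:
(2, 6): LHS = 1/8, RHS = 2/3 → counterexample
(3, 2): LHS = 1/5, RHS = 5/6 → counterexample
(5, 1): LHS = 1/6, RHS = 6/5 → counterexample
(7, 7): LHS = 1/14, RHS = 2/7 → counterexample

That makes 4 counterexamples.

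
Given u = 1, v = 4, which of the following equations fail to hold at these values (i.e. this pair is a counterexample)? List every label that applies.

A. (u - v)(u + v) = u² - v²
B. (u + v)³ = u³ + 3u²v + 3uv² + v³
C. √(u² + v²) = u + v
C

Evaluating each claim at the given values:
A. LHS = -15, RHS = -15 → holds here (LHS = RHS)
B. LHS = 125, RHS = 125 → holds here (LHS = RHS)
C. LHS = √(17) ≈ 4.123, RHS = 5 → fails here (LHS ≠ RHS)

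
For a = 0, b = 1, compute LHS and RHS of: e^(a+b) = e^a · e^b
LHS = e^(0+1) = e ≈ 2.718
RHS = e^0 · e^1 = e ≈ 2.718

LHS = RHS: the two sides agree.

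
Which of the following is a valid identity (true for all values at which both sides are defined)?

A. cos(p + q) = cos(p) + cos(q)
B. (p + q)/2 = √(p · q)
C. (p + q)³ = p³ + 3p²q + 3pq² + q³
C

A: fails at (6, 7) — LHS = cos(13) ≈ 0.9074, RHS = cos(7) + cos(6) ≈ 1.714.
B: fails at (3, 4) — LHS = 7/2, RHS = 2·√(3) ≈ 3.464.
C: holds — e.g. at (6, 7), both sides equal 2197.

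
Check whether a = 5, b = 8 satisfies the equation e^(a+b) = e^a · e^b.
Holds

Substituting a = 5, b = 8:

LHS = e^(5+8) = e^13 ≈ 442413.4
RHS = e^5 · e^8 = e^13 ≈ 442413.4

LHS = RHS, so the equation holds at this point.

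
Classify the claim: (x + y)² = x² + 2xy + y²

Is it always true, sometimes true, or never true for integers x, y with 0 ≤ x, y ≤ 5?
Always true

The identity holds for every pair in the range. For instance at (x, y) = (0, 0): both sides equal 0.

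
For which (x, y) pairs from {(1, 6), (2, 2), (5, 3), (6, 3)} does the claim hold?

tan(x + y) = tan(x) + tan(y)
Testing each pair:
(1, 6): LHS = tan(7) ≈ 0.8714, RHS = tan(6) + tan(1) ≈ 1.266 → fails
(2, 2): LHS = tan(4) ≈ 1.158, RHS = 2·tan(2) ≈ -4.37 → fails
(5, 3): LHS = tan(8) ≈ -6.8, RHS = tan(5) + tan(3) ≈ -3.523 → fails
(6, 3): LHS = tan(9) ≈ -0.4523, RHS = tan(6) + tan(3) ≈ -0.4336 → fails

No pair satisfies the claim.

Answer: None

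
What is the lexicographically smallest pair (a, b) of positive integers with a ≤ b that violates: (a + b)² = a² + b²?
Substituting (1, 1) into the claim:
LHS = (1 + 1)² = 4
RHS = 1² + 1² = 2

Since LHS ≠ RHS, this pair disproves the claim, and no lexicographically smaller pair (a ≤ b, positive integers) does.

For instance (7, 8) is also a counterexample (LHS = 225, RHS = 113), but it's lexicographically larger.

Answer: (a, b) = (1, 1)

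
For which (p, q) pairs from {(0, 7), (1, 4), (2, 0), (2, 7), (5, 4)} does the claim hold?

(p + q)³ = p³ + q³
(0, 7), (2, 0)

Testing each pair:
(0, 7): LHS = 343, RHS = 343 → holds
(1, 4): LHS = 125, RHS = 65 → fails
(2, 0): LHS = 8, RHS = 8 → holds
(2, 7): LHS = 729, RHS = 351 → fails
(5, 4): LHS = 729, RHS = 189 → fails

2 of 5 pairs satisfy the claim.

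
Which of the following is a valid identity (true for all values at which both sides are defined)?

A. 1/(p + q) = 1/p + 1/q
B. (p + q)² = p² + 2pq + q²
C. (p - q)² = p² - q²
A: fails at (3, 7) — LHS = 1/10, RHS = 10/21.
B: holds — e.g. at (3, 4), both sides equal 49.
C: fails at (2, 3) — LHS = 1, RHS = -5.

Answer: B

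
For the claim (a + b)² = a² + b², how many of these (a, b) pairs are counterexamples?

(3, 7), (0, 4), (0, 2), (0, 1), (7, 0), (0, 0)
1

Testing each pair:
(3, 7): LHS = 100, RHS = 58 → counterexample
(0, 4): LHS = 16, RHS = 16 → satisfies claim
(0, 2): LHS = 4, RHS = 4 → satisfies claim
(0, 1): LHS = 1, RHS = 1 → satisfies claim
(7, 0): LHS = 49, RHS = 49 → satisfies claim
(0, 0): LHS = 0, RHS = 0 → satisfies claim

That makes 1 counterexample.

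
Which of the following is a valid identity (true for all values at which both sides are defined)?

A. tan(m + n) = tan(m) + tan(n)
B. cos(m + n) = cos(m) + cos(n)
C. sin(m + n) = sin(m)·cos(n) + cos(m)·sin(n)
A: fails at (4, 5) — LHS = tan(9) ≈ -0.4523, RHS = tan(5) + tan(4) ≈ -2.223.
B: fails at (1, 3) — LHS = cos(4) ≈ -0.6536, RHS = cos(3) + cos(1) ≈ -0.4497.
C: holds — e.g. at (4, 5), both sides equal sin(9) ≈ 0.4121.

Answer: C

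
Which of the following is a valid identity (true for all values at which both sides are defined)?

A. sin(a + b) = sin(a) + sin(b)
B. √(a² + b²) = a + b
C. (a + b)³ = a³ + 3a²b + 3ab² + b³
C

A: fails at (2, 3) — LHS = sin(5) ≈ -0.9589, RHS = sin(3) + sin(2) ≈ 1.05.
B: fails at (6, 7) — LHS = √(85) ≈ 9.22, RHS = 13.
C: holds — e.g. at (5, 5), both sides equal 1000.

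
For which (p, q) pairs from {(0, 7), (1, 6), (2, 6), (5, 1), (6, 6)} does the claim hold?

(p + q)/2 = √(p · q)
(6, 6)

Testing each pair:
(0, 7): LHS = 7/2, RHS = 0 → fails
(1, 6): LHS = 7/2, RHS = √(6) ≈ 2.449 → fails
(2, 6): LHS = 4, RHS = 2·√(3) ≈ 3.464 → fails
(5, 1): LHS = 3, RHS = √(5) ≈ 2.236 → fails
(6, 6): LHS = 6, RHS = 6 → holds

1 of 5 pairs satisfies the claim.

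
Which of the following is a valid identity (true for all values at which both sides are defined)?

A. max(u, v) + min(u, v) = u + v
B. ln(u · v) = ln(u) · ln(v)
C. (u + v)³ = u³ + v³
A

A: holds — e.g. at (5, 8), both sides equal 13.
B: fails at (2, 7) — LHS = ln(14) ≈ 2.639, RHS = ln(2)·ln(7) ≈ 1.349.
C: fails at (1, 2) — LHS = 27, RHS = 9.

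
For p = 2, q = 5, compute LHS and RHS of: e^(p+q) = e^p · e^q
LHS = e^(2+5) = e^7 ≈ 1097
RHS = e^2 · e^5 = e^7 ≈ 1097

LHS = RHS: the two sides agree.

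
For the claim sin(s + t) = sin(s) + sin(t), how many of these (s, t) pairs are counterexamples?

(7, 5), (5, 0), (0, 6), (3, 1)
2

Testing each pair:
(7, 5): LHS = sin(12) ≈ -0.5366, RHS = sin(5) + sin(7) ≈ -0.3019 → counterexample
(5, 0): LHS = sin(5) ≈ -0.9589, RHS = sin(5) ≈ -0.9589 → satisfies claim
(0, 6): LHS = sin(6) ≈ -0.2794, RHS = sin(6) ≈ -0.2794 → satisfies claim
(3, 1): LHS = sin(4) ≈ -0.7568, RHS = sin(3) + sin(1) ≈ 0.9826 → counterexample

That makes 2 counterexamples.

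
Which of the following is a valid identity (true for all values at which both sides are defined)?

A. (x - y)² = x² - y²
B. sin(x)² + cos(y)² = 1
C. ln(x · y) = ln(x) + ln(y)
C

A: fails at (2, 3) — LHS = 1, RHS = -5.
B: fails at (1, 5) — LHS = cos(5)² + sin(1)² ≈ 0.7885, RHS = 1.
C: holds — e.g. at (3, 4), both sides equal ln(12) ≈ 2.485.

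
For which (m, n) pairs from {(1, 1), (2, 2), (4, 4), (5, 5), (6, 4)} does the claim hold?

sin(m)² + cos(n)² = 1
Testing each pair:
(1, 1): LHS = cos(1)² + sin(1)² = 1, RHS = 1 → holds
(2, 2): LHS = cos(2)² + sin(2)² = 1, RHS = 1 → holds
(4, 4): LHS = cos(4)² + sin(4)² = 1, RHS = 1 → holds
(5, 5): LHS = cos(5)² + sin(5)² = 1, RHS = 1 → holds
(6, 4): LHS = sin(6)² + cos(4)² ≈ 0.5053, RHS = 1 → fails

4 of 5 pairs satisfy the claim.

Answer: (1, 1), (2, 2), (4, 4), (5, 5)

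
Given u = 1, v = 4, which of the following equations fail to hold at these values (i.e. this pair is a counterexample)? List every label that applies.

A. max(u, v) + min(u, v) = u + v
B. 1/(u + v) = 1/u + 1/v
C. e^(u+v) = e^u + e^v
Evaluating each claim at the given values:
A. LHS = 5, RHS = 5 → holds here (LHS = RHS)
B. LHS = 1/5, RHS = 5/4 → fails here (LHS ≠ RHS)
C. LHS = e^5 ≈ 148.4, RHS = e + e^4 ≈ 57.32 → fails here (LHS ≠ RHS)

Answer: B, C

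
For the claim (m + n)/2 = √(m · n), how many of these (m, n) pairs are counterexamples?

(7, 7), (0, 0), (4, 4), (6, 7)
1

Testing each pair:
(7, 7): LHS = 7, RHS = 7 → satisfies claim
(0, 0): LHS = 0, RHS = 0 → satisfies claim
(4, 4): LHS = 4, RHS = 4 → satisfies claim
(6, 7): LHS = 13/2, RHS = √(42) ≈ 6.481 → counterexample

That makes 1 counterexample.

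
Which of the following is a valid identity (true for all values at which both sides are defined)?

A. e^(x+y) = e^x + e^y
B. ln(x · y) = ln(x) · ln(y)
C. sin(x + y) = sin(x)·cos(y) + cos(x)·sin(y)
C

A: fails at (2, 3) — LHS = e^5 ≈ 148.4, RHS = e^2 + e^3 ≈ 27.47.
B: fails at (3, 7) — LHS = ln(21) ≈ 3.045, RHS = ln(3)·ln(7) ≈ 2.138.
C: holds — e.g. at (2, 5), both sides equal sin(7) ≈ 0.657.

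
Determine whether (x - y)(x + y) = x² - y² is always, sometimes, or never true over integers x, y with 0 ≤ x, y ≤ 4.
The identity holds for every pair in the range. For instance at (x, y) = (3, 0): both sides equal 9.

Answer: Always true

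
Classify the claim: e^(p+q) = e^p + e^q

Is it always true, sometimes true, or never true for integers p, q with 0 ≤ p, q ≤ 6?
The claim fails for every pair in the range. For instance at (p, q) = (6, 5): LHS = e^11 ≈ 59874.1, RHS = e^5 + e^6 ≈ 551.8.

Answer: Never true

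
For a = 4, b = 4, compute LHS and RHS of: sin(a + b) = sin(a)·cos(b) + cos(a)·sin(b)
LHS = sin(4 + 4) = sin(8) ≈ 0.9894
RHS = sin(4)·cos(4) + cos(4)·sin(4) = 2·sin(4)·cos(4) ≈ 0.9894

LHS = RHS: the two sides agree.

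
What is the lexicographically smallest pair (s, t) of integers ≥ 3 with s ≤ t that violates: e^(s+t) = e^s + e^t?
(s, t) = (3, 3)

Substituting (3, 3) into the claim:
LHS = e^(3+3) = e^6 ≈ 403.4
RHS = e^3 + e^3 = 2·e^3 ≈ 40.17

Since LHS ≠ RHS, this pair disproves the claim, and no lexicographically smaller pair (s ≤ t, integers ≥ 3) does.

For instance (5, 9) is also a counterexample (LHS = e^14 ≈ 1202604.3, RHS = e^5 + e^9 ≈ 8251), but it's lexicographically larger.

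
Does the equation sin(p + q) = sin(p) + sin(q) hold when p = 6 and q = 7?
Substituting p = 6, q = 7:

LHS = sin(6 + 7) = sin(13) ≈ 0.4202
RHS = sin(6) + sin(7) ≈ 0.3776

LHS ≠ RHS, so the equation does not hold at this point.

Answer: Fails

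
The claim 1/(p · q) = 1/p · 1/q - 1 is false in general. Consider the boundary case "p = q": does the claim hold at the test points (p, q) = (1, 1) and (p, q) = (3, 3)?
At (1, 1): LHS = 1 ≠ RHS = 0
At (3, 3): LHS = 1/9 ≠ RHS = -8/9

Answer: No, fails at both test points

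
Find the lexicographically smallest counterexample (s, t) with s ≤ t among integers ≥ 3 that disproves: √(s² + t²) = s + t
(s, t) = (3, 3)

Substituting (3, 3) into the claim:
LHS = √(3² + 3²) = 3·√(2) ≈ 4.243
RHS = 3 + 3 = 6

Since LHS ≠ RHS, this pair disproves the claim, and no lexicographically smaller pair (s ≤ t, integers ≥ 3) does.

For instance (3, 9) is also a counterexample (LHS = 3·√(10) ≈ 9.487, RHS = 12), but it's lexicographically larger.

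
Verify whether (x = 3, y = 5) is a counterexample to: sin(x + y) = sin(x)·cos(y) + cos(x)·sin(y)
Substituting x = 3, y = 5:
LHS = sin(3 + 5) = sin(8) ≈ 0.9894
RHS = sin(3)·cos(5) + cos(3)·sin(5) = sin(3)·cos(5) + sin(5)·cos(3) ≈ 0.9894

The sides agree, so this pair does not disprove the claim.

Answer: No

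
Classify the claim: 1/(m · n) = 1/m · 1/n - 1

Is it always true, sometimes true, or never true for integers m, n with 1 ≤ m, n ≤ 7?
Never true

The claim fails for every pair in the range. For instance at (m, n) = (4, 7): LHS = 1/28, RHS = -27/28.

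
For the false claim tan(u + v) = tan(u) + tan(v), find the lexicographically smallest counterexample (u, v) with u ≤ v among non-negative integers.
At (0, 1): both sides equal tan(1) ≈ 1.557, so it holds there.
At (0, 3): both sides equal tan(3) ≈ -0.1425, so it holds there.

Substituting (1, 1) into the claim:
LHS = tan(1 + 1) = tan(2) ≈ -2.185
RHS = tan(1) + tan(1) = 2·tan(1) ≈ 3.115

Since LHS ≠ RHS, this pair disproves the claim, and no lexicographically smaller pair (u ≤ v, non-negative integers) does.

For instance (6, 6) is also a counterexample (LHS = tan(12) ≈ -0.6359, RHS = 2·tan(6) ≈ -0.582), but it's lexicographically larger.

Answer: (u, v) = (1, 1)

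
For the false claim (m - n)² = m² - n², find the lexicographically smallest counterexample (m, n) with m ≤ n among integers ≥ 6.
Substituting (6, 7) into the claim:
LHS = (6 - 7)² = 1
RHS = 6² - 7² = -13

Since LHS ≠ RHS, this pair disproves the claim, and no lexicographically smaller pair (m ≤ n, integers ≥ 6) does.

For instance (11, 12) is also a counterexample (LHS = 1, RHS = -23), but it's lexicographically larger.

Answer: (m, n) = (6, 7)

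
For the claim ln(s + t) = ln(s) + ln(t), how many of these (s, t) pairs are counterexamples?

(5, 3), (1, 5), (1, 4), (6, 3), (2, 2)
Testing each pair:
(5, 3): LHS = ln(8) ≈ 2.079, RHS = ln(3) + ln(5) ≈ 2.708 → counterexample
(1, 5): LHS = ln(6) ≈ 1.792, RHS = ln(5) ≈ 1.609 → counterexample
(1, 4): LHS = ln(5) ≈ 1.609, RHS = ln(4) ≈ 1.386 → counterexample
(6, 3): LHS = ln(9) ≈ 2.197, RHS = ln(3) + ln(6) ≈ 2.89 → counterexample
(2, 2): LHS = ln(4) ≈ 1.386, RHS = 2·ln(2) ≈ 1.386 → satisfies claim

That makes 4 counterexamples.

Answer: 4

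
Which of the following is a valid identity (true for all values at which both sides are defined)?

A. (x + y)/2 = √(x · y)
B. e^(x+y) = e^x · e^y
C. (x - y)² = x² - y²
A: fails at (0, 1) — LHS = 1/2, RHS = 0.
B: holds — e.g. at (2, 4), both sides equal e^6 ≈ 403.4.
C: fails at (0, 1) — LHS = 1, RHS = -1.

Answer: B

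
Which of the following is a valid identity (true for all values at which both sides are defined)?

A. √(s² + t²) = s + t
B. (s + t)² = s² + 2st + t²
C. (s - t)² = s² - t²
A: fails at (1, 2) — LHS = √(5) ≈ 2.236, RHS = 3.
B: holds — e.g. at (1, 3), both sides equal 16.
C: fails at (4, 6) — LHS = 4, RHS = -20.

Answer: B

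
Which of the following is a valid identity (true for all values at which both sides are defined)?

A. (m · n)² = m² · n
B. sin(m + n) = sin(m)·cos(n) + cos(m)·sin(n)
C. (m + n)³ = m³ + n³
B

A: fails at (5, 5) — LHS = 625, RHS = 125.
B: holds — e.g. at (3, 3), both sides equal sin(6) ≈ -0.2794.
C: fails at (5, 8) — LHS = 2197, RHS = 637.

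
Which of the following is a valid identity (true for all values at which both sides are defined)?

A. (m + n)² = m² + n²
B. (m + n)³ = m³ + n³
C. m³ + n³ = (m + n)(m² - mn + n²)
C

A: fails at (1, 1) — LHS = 4, RHS = 2.
B: fails at (2, 3) — LHS = 125, RHS = 35.
C: holds — e.g. at (2, 5), both sides equal 133.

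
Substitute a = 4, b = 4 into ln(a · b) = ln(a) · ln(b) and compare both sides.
LHS = ln(4 · 4) = ln(16) ≈ 2.773
RHS = ln(4) · ln(4) = ln(4)² ≈ 1.922

LHS ≠ RHS (they differ by about 0.8508), so the equation does not hold here.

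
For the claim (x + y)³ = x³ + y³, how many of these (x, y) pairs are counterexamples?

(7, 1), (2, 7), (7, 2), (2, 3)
Testing each pair:
(7, 1): LHS = 512, RHS = 344 → counterexample
(2, 7): LHS = 729, RHS = 351 → counterexample
(7, 2): LHS = 729, RHS = 351 → counterexample
(2, 3): LHS = 125, RHS = 35 → counterexample

That makes 4 counterexamples.

Answer: 4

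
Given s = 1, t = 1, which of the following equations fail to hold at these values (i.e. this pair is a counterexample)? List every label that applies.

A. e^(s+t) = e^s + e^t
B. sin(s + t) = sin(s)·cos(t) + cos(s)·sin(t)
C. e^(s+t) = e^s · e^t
Evaluating each claim at the given values:
A. LHS = e^2 ≈ 7.389, RHS = 2·e ≈ 5.437 → fails here (LHS ≠ RHS)
B. LHS = sin(2) ≈ 0.9093, RHS = 2·sin(1)·cos(1) ≈ 0.9093 → holds here (LHS = RHS)
C. LHS = e^2 ≈ 7.389, RHS = e^2 ≈ 7.389 → holds here (LHS = RHS)

Answer: A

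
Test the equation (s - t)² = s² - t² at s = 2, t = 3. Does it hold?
Fails

Substituting s = 2, t = 3:

LHS = (2 - 3)² = 1
RHS = 2² - 3² = -5

LHS ≠ RHS, so the equation does not hold at this point.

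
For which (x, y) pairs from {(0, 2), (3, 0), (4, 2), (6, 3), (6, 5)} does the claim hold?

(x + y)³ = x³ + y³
Testing each pair:
(0, 2): LHS = 8, RHS = 8 → holds
(3, 0): LHS = 27, RHS = 27 → holds
(4, 2): LHS = 216, RHS = 72 → fails
(6, 3): LHS = 729, RHS = 243 → fails
(6, 5): LHS = 1331, RHS = 341 → fails

2 of 5 pairs satisfy the claim.

Answer: (0, 2), (3, 0)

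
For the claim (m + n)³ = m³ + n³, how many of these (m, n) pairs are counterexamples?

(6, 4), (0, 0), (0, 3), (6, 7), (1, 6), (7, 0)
3

Testing each pair:
(6, 4): LHS = 1000, RHS = 280 → counterexample
(0, 0): LHS = 0, RHS = 0 → satisfies claim
(0, 3): LHS = 27, RHS = 27 → satisfies claim
(6, 7): LHS = 2197, RHS = 559 → counterexample
(1, 6): LHS = 343, RHS = 217 → counterexample
(7, 0): LHS = 343, RHS = 343 → satisfies claim

That makes 3 counterexamples.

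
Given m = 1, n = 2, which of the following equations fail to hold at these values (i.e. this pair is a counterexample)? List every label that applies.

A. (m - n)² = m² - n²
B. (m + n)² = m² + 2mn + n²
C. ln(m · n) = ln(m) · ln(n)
A, C

Evaluating each claim at the given values:
A. LHS = 1, RHS = -3 → fails here (LHS ≠ RHS)
B. LHS = 9, RHS = 9 → holds here (LHS = RHS)
C. LHS = ln(2) ≈ 0.6931, RHS = 0 → fails here (LHS ≠ RHS)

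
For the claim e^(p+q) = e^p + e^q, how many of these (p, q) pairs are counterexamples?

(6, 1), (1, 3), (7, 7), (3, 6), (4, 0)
5

Testing each pair:
(6, 1): LHS = e^7 ≈ 1097, RHS = e + e^6 ≈ 406.1 → counterexample
(1, 3): LHS = e^4 ≈ 54.6, RHS = e + e^3 ≈ 22.8 → counterexample
(7, 7): LHS = e^14 ≈ 1202604.3, RHS = 2·e^7 ≈ 2193 → counterexample
(3, 6): LHS = e^9 ≈ 8103, RHS = e^3 + e^6 ≈ 423.5 → counterexample
(4, 0): LHS = e^4 ≈ 54.6, RHS = 1 + e^4 ≈ 55.6 → counterexample

That makes 5 counterexamples.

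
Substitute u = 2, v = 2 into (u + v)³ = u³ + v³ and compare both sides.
LHS = (2 + 2)³ = 64
RHS = 2³ + 2³ = 16

LHS ≠ RHS, so the equation does not hold here.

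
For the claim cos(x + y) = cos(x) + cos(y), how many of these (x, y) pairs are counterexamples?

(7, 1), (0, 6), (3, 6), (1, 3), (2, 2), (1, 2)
6

Testing each pair:
(7, 1): LHS = cos(8) ≈ -0.1455, RHS = cos(1) + cos(7) ≈ 1.294 → counterexample
(0, 6): LHS = cos(6) ≈ 0.9602, RHS = cos(6) + 1 ≈ 1.96 → counterexample
(3, 6): LHS = cos(9) ≈ -0.9111, RHS = cos(3) + cos(6) ≈ -0.02982 → counterexample
(1, 3): LHS = cos(4) ≈ -0.6536, RHS = cos(3) + cos(1) ≈ -0.4497 → counterexample
(2, 2): LHS = cos(4) ≈ -0.6536, RHS = 2·cos(2) ≈ -0.8323 → counterexample
(1, 2): LHS = cos(3) ≈ -0.99, RHS = cos(2) + cos(1) ≈ 0.1242 → counterexample

That makes 6 counterexamples.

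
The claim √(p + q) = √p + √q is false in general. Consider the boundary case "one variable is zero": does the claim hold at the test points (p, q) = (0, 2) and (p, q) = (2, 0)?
At (0, 2): LHS = √(2) ≈ 1.414, RHS = √(2) ≈ 1.414 → equal
At (2, 0): LHS = √(2) ≈ 1.414, RHS = √(2) ≈ 1.414 → equal

So the claim does hold at both of these boundary points, even though it is not an identity.

Answer: Yes, holds at both test points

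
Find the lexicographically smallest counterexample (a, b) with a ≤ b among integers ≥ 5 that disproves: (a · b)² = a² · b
Substituting (5, 5) into the claim:
LHS = (5 · 5)² = 625
RHS = 5² · 5 = 125

Since LHS ≠ RHS, this pair disproves the claim, and no lexicographically smaller pair (a ≤ b, integers ≥ 5) does.

For instance (6, 12) is also a counterexample (LHS = 5184, RHS = 432), but it's lexicographically larger.

Answer: (a, b) = (5, 5)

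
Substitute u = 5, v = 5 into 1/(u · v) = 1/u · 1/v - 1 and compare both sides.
LHS = 1/(5 · 5) = 1/25
RHS = 1/5 · 1/5 - 1 = -24/25

LHS ≠ RHS, so the equation does not hold here.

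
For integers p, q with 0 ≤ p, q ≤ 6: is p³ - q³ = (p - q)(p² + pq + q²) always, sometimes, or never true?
Always true

The identity holds for every pair in the range. For instance at (p, q) = (0, 5): both sides equal -125.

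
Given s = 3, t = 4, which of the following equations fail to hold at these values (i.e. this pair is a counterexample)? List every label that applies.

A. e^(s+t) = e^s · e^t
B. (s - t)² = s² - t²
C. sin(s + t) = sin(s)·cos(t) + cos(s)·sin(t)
Evaluating each claim at the given values:
A. LHS = e^7 ≈ 1097, RHS = e^7 ≈ 1097 → holds here (LHS = RHS)
B. LHS = 1, RHS = -7 → fails here (LHS ≠ RHS)
C. LHS = sin(7) ≈ 0.657, RHS = sin(3)·cos(4) + sin(4)·cos(3) ≈ 0.657 → holds here (LHS = RHS)

Answer: B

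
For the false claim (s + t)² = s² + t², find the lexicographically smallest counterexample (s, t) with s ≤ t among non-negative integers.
(s, t) = (1, 1)

At (0, 6): both sides equal 36, so it holds there.

Substituting (1, 1) into the claim:
LHS = (1 + 1)² = 4
RHS = 1² + 1² = 2

Since LHS ≠ RHS, this pair disproves the claim, and no lexicographically smaller pair (s ≤ t, non-negative integers) does.

For instance (2, 7) is also a counterexample (LHS = 81, RHS = 53), but it's lexicographically larger.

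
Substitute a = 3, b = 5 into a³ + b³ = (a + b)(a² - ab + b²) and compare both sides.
LHS = 3³ + 5³ = 152
RHS = (3 + 5)(3² - 3·5 + 5²) = 152

LHS = RHS: the two sides agree.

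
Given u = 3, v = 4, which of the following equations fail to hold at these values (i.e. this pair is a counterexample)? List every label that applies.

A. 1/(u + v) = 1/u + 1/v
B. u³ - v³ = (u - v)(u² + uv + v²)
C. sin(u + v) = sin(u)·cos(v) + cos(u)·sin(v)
Evaluating each claim at the given values:
A. LHS = 1/7, RHS = 7/12 → fails here (LHS ≠ RHS)
B. LHS = -37, RHS = -37 → holds here (LHS = RHS)
C. LHS = sin(7) ≈ 0.657, RHS = sin(3)·cos(4) + sin(4)·cos(3) ≈ 0.657 → holds here (LHS = RHS)

Answer: A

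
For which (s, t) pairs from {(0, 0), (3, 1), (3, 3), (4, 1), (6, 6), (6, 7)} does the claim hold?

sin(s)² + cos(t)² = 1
Testing each pair:
(0, 0): LHS = 1, RHS = 1 → holds
(3, 1): LHS = sin(3)² + cos(1)² ≈ 0.3118, RHS = 1 → fails
(3, 3): LHS = sin(3)² + cos(3)² = 1, RHS = 1 → holds
(4, 1): LHS = cos(1)² + sin(4)² ≈ 0.8647, RHS = 1 → fails
(6, 6): LHS = sin(6)² + cos(6)² = 1, RHS = 1 → holds
(6, 7): LHS = sin(6)² + cos(7)² ≈ 0.6464, RHS = 1 → fails

3 of 6 pairs satisfy the claim.

Answer: (0, 0), (3, 3), (6, 6)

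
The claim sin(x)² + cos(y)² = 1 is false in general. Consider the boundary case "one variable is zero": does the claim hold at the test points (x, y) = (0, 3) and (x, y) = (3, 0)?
No, fails at both test points

At (0, 3): LHS = cos(3)² ≈ 0.9801 ≠ RHS = 1
At (3, 0): LHS = sin(3)² + 1 ≈ 1.02 ≠ RHS = 1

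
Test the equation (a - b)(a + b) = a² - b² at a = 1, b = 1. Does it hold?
Holds

Substituting a = 1, b = 1:

LHS = (1 - 1)(1 + 1) = 0
RHS = 1² - 1² = 0

LHS = RHS, so the equation holds at this point.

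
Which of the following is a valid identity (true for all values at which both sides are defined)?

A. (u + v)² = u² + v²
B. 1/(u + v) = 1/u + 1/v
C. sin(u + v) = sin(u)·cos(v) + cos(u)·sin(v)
C

A: fails at (1, 1) — LHS = 4, RHS = 2.
B: fails at (3, 7) — LHS = 1/10, RHS = 10/21.
C: holds — e.g. at (3, 4), both sides equal sin(7) ≈ 0.657.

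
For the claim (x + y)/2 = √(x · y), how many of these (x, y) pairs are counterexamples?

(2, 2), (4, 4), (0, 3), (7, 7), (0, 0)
Testing each pair:
(2, 2): LHS = 2, RHS = 2 → satisfies claim
(4, 4): LHS = 4, RHS = 4 → satisfies claim
(0, 3): LHS = 3/2, RHS = 0 → counterexample
(7, 7): LHS = 7, RHS = 7 → satisfies claim
(0, 0): LHS = 0, RHS = 0 → satisfies claim

That makes 1 counterexample.

Answer: 1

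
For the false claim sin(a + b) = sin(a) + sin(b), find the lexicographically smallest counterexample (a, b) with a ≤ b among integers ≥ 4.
Substituting (4, 4) into the claim:
LHS = sin(4 + 4) = sin(8) ≈ 0.9894
RHS = sin(4) + sin(4) = 2·sin(4) ≈ -1.514

Since LHS ≠ RHS, this pair disproves the claim, and no lexicographically smaller pair (a ≤ b, integers ≥ 4) does.

For instance (5, 6) is also a counterexample (LHS = sin(11) ≈ -1, RHS = sin(5) + sin(6) ≈ -1.238), but it's lexicographically larger.

Answer: (a, b) = (4, 4)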